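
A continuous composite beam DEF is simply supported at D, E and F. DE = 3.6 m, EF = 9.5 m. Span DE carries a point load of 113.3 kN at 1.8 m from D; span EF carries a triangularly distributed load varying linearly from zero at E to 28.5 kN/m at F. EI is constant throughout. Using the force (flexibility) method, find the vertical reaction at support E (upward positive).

Release continuity at E by inserting a hinge; the redundant is the internal moment M_E. The primary structure is two simply-supported spans DE and EF.
End slopes at the hinge E, treating each span as simply supported:
  span DE: point load 113.3 at a = 1.8: Pab(L + a)/(6LEI) = 91.77/EI
  span EF: triangular load, peak 28.5: 7w₀L³/(360EI) = 475.1/EI
  relative rotation θ_0 = (91.77 + 475.1)/EI = 566.9/EI
A unit hogging moment at E produces rotation L₁/(3EI) + L₂/(3EI) = 4.367/EI.
Slope continuity at E: θ_0 = M_E·4.367/EI, so M_E = 566.9/4.367 = 129.8 kN·m (hogging).
Span DE, ΣM about D with M_E applied at E: R_E^{DE}·3.6 = 203.9 + 129.8, so R_E^{DE} = 92.71 kN and R_D = 113.3 − 92.71 = 20.59 kN.
Span EF, ΣM about F: R_E^{EF}·9.5 = 428.7 + 129.8, so R_E^{EF} = 58.79 kN and R_F = 135.4 − 58.79 = 76.58 kN.
R_E = 92.71 + 58.79 = 151.5 kN.

R_E = 151.5 kN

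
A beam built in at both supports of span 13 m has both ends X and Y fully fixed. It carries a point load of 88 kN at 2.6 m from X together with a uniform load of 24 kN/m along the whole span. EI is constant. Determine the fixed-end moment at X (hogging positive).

M_X = 484.4 kN·m

Take the two fixed-end moments M_X, M_Y as redundants; the released structure is the simple span XY.
On the primary (simply-supported) span, the end slopes from the loading are:
  at X: point load 88 at a = 2.6: Pab(L + b)/(6LEI) = 713.9/EI
  at Y: point load 88 at a = 2.6: Pab(L + a)/(6LEI) = 475.9/EI
  at X: UDL 24: wL³/(24EI) = 2197/EI
  at Y: UDL 24: wL³/(24EI) = 2197/EI
  θ_X0 = 2911/EI,  θ_Y0 = 2673/EI
Flexibility coefficients: a unit moment at one end gives L/(3EI) there and L/(6EI) at the far end, so f₁₁ = f₂₂ = 4.333/EI and f₁₂ = f₂₁ = 2.167/EI.
Compatibility — zero rotation at each built-in end:
  4.333 M_X + 2.167 M_Y = 2911
  2.167 M_X + 4.333 M_Y = 2673
Solving the pair gives M_X = 484.4 kN·m and M_Y = 374.6 kN·m (hogging).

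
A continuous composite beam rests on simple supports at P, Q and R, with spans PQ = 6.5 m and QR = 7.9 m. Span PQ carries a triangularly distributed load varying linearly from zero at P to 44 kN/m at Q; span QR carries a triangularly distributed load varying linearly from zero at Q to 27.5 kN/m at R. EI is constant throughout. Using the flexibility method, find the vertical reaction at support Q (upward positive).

R_Q = 162.6 kN

Take M_Q as the redundant. Released structure: two simple spans PQ and QR with a hinge at Q.
Rotations at Q on the released spans (each span's end-slope, ×1/EI):
  span PQ: triangular load, peak 44: w₀L³/(45EI) = 268.5/EI
  span QR: triangular load, peak 27.5: 7w₀L³/(360EI) = 263.6/EI
  relative rotation θ_0 = (268.5 + 263.6)/EI = 532.2/EI
A unit hogging moment at Q produces rotation L₁/(3EI) + L₂/(3EI) = 4.8/EI.
Slope continuity at Q: θ_0 = M_Q·4.8/EI, so M_Q = 532.2/4.8 = 110.9 kN·m (hogging).
Span PQ, ΣM about P with M_Q applied at Q: R_Q^{PQ}·6.5 = 619.7 + 110.9, so R_Q^{PQ} = 112.4 kN and R_P = 143 − 112.4 = 30.61 kN.
Span QR, ΣM about R: R_Q^{QR}·7.9 = 286 + 110.9, so R_Q^{QR} = 50.24 kN and R_R = 108.6 − 50.24 = 58.38 kN.
R_Q = 112.4 + 50.24 = 162.6 kN.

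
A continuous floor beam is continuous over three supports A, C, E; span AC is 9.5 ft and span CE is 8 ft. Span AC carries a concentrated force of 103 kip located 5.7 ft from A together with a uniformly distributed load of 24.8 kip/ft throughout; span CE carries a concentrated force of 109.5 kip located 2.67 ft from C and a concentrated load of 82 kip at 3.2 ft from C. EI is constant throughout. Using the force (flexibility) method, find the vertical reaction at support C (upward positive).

R_C = 390.6 kip

Take M_C as the redundant. Released structure: two simple spans AC and CE with a hinge at C.
End slopes at the hinge C, treating each span as simply supported:
  span AC: point load 103 at a = 5.7: Pab(L + a)/(6LEI) = 594.9/EI
  span AC: UDL 24.8: wL³/(24EI) = 886/EI
  span CE: point load 109.5 at a = 2.67: Pab(L + b)/(6LEI) = 432.8/EI
  span CE: point load 82 at a = 3.2: Pab(L + b)/(6LEI) = 335.9/EI
  relative rotation θ_0 = (1481 + 768.6)/EI = 2250/EI
A unit hogging moment at C produces rotation L₁/(3EI) + L₂/(3EI) = 5.833/EI.
Compatibility: M_C·(L₁+L₂)/(3EI) = θ_0, giving M_C = 385.6 kip·ft (hogging).
Span AC, ΣM about A with M_C applied at C: R_C^{AC}·9.5 = 1706 + 385.6, so R_C^{AC} = 220.2 kip and R_A = 338.6 − 220.2 = 118.4 kip.
Span CE, ΣM about E: R_C^{CE}·8 = 977.2 + 385.6, so R_C^{CE} = 170.4 kip and R_E = 191.5 − 170.4 = 21.14 kip.
R_C = 220.2 + 170.4 = 390.6 kip.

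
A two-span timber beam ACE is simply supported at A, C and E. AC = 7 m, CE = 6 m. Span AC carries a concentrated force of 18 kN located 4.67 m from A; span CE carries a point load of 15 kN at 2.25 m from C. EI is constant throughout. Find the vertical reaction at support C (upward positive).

Take M_C as the redundant. Released structure: two simple spans AC and CE with a hinge at C.
End slopes at the hinge C, treating each span as simply supported:
  span AC: point load 18 at a = 4.67: Pab(L + a)/(6LEI) = 54.42/EI
  span CE: point load 15 at a = 2.25: Pab(L + b)/(6LEI) = 34.28/EI
  relative rotation θ_0 = (54.42 + 34.28)/EI = 88.7/EI
A unit hogging moment at C produces rotation L₁/(3EI) + L₂/(3EI) = 4.333/EI.
Slope continuity at C: θ_0 = M_C·4.333/EI, so M_C = 88.7/4.333 = 20.47 kN·m (hogging).
Span AC, ΣM about A with M_C applied at C: R_C^{AC}·7 = 84.06 + 20.47, so R_C^{AC} = 14.93 kN and R_A = 18 − 14.93 = 3.067 kN.
Span CE, ΣM about E: R_C^{CE}·6 = 56.25 + 20.47, so R_C^{CE} = 12.79 kN and R_E = 15 − 12.79 = 2.214 kN.
R_C = 14.93 + 12.79 = 27.72 kN.

R_C = 27.72 kN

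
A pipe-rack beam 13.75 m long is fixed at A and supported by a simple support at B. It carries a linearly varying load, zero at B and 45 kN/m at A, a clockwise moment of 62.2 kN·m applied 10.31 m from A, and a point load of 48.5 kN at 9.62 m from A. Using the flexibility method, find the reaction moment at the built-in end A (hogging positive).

M_A = 633 kN·m

Remove the prop at B; the released (primary) structure is a cantilever built in at A.
Deflection at B on the released cantilever, summing each load's contribution:
  triangular load, peak 45 at the fixed end: w₀L⁴/(30EI) = 53617/EI
  clockwise couple 62.2 at a = 10.31: M₀a(2L − a)/(2EI) = 5512/EI
  point load 48.5 at a = 9.62: Pa²(3L − a)/(6EI) = 23661/EI
  δ_0 = 82790/EI
Flexibility coefficient — unit upward force at B: δ_{BB} = L³/(3EI) = 866.5/EI.
The prop prevents deflection at B: R_B = δ_0/δ_{BB} = 82790/866.5 = 95.54 kN.
Moment equilibrium about A: M_A = Σ(load moments about A) − R_B·L = 1947 − 95.54×13.75 = 633 kN·m.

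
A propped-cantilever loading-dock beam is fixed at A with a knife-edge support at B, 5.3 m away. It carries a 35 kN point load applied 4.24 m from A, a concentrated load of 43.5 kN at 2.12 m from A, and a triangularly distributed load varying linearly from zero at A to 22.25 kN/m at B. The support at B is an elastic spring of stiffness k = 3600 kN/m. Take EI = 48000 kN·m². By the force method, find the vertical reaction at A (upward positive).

Remove the prop at B; the released (primary) structure is a cantilever built in at A.
Deflection at B on the released cantilever, summing each load's contribution:
  point load 35 at a = 4.24: Pa²(3L − a)/(6EI) = 1223/EI
  point load 43.5 at a = 2.12: Pa²(3L − a)/(6EI) = 449/EI
  triangular load, peak 22.25 at the free end: 11w₀L⁴/(120EI) = 1609/EI
  δ_0 = 3281/EI
Flexibility coefficient — unit upward force at B: δ_{BB} = L³/(3EI) = 49.63/EI.
With EI = 48000 kN·m²: δ_0 = 0.068357 m and δ_{BB} = 0.001034 m/kN.
Compatibility — the spring shortens by R_B/k under the reaction it provides: δ_0 − R_B·δ_{BB} = R_B/k. With 1/k = 0.000278 m/kN, R_B = δ_0 / (δ_{BB} + 1/k) = 0.068357 / (0.001034 + 0.000278) = 52.12 kN.
Vertical equilibrium: R_A = ΣP − R_B = 137.5 − 52.12 = 85.35 kN.

R_A = 85.35 kN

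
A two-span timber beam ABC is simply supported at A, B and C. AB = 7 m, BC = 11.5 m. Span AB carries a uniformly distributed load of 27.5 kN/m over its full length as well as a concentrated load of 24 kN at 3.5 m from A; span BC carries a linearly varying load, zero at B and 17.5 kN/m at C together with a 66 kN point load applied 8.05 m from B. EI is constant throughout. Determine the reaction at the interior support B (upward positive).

Take M_B as the redundant. Released structure: two simple spans AB and BC with a hinge at B.
Discontinuity in slope at B on the released structure — sum the simple-span end rotations:
  span AB: UDL 27.5: wL³/(24EI) = 393/EI
  span AB: point load 24 at a = 3.5: Pab(L + a)/(6LEI) = 73.5/EI
  span BC: triangular load, peak 17.5: 7w₀L³/(360EI) = 517.5/EI
  span BC: point load 66 at a = 8.05: Pab(L + b)/(6LEI) = 397.1/EI
  relative rotation θ_0 = (466.5 + 914.7)/EI = 1381/EI
A unit hogging moment at B produces rotation L₁/(3EI) + L₂/(3EI) = 6.167/EI.
Slope continuity at B: θ_0 = M_B·6.167/EI, so M_B = 1381/6.167 = 224 kN·m (hogging).
Span AB, ΣM about A with M_B applied at B: R_B^{AB}·7 = 757.8 + 224, so R_B^{AB} = 140.2 kN and R_A = 216.5 − 140.2 = 76.25 kN.
Span BC, ΣM about C: R_B^{BC}·11.5 = 613.4 + 224, so R_B^{BC} = 72.82 kN and R_C = 166.6 − 72.82 = 93.81 kN.
R_B = 140.2 + 72.82 = 213.1 kN.

R_B = 213.1 kN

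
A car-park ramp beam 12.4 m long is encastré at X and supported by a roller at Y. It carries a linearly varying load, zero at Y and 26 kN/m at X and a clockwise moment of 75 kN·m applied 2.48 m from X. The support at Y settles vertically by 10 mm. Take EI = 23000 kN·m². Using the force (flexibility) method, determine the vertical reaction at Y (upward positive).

R_Y = 35.14 kN

Release the roller at Y. Primary structure: cantilever fixed at X.
Primary-structure tip deflection at Y by superposition:
  triangular load, peak 26 at the fixed end: w₀L⁴/(30EI) = 20490/EI
  clockwise couple 75 at a = 2.48: M₀a(2L − a)/(2EI) = 2076/EI
  δ_0 = 22566/EI
Flexibility coefficient — unit upward force at Y: δ_{YY} = L³/(3EI) = 635.5/EI.
With EI = 23000 kN·m²: δ_0 = 0.98111 m and δ_{YY} = 0.027632 m/kN.
Compatibility — the beam at Y must follow the support down by 0.01 m: δ_0 − R_Y·δ_{YY} = 0.01, so R_Y = (0.98111 − 0.01)/0.027632 = 35.14 kN.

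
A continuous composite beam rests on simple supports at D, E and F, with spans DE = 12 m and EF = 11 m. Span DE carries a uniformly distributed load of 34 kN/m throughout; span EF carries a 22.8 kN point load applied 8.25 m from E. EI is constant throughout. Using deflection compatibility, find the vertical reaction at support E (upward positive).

R_E = 267.8 kN

Take M_E as the redundant. Released structure: two simple spans DE and EF with a hinge at E.
End slopes at the hinge E, treating each span as simply supported:
  span DE: UDL 34: wL³/(24EI) = 2448/EI
  span EF: point load 22.8 at a = 8.25: Pab(L + b)/(6LEI) = 107.8/EI
  relative rotation θ_0 = (2448 + 107.8)/EI = 2556/EI
A unit hogging moment at E produces rotation L₁/(3EI) + L₂/(3EI) = 7.667/EI.
Slope continuity at E: θ_0 = M_E·7.667/EI, so M_E = 2556/7.667 = 333.4 kN·m (hogging).
Span DE, ΣM about D with M_E applied at E: R_E^{DE}·12 = 2448 + 333.4, so R_E^{DE} = 231.8 kN and R_D = 408 − 231.8 = 176.2 kN.
Span EF, ΣM about F: R_E^{EF}·11 = 62.7 + 333.4, so R_E^{EF} = 36.01 kN and R_F = 22.8 − 36.01 = -13.21 kN.
R_E = 231.8 + 36.01 = 267.8 kN.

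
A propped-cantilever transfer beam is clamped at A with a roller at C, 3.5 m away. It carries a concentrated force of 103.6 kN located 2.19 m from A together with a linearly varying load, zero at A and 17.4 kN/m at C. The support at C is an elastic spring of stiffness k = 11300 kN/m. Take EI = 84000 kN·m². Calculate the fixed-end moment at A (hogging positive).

Take the reaction at C as the redundant and release it; the primary structure is a cantilever fixed at A.
Deflection at C on the released cantilever, summing each load's contribution:
  point load 103.6 at a = 2.19: Pa²(3L − a)/(6EI) = 688.2/EI
  triangular load, peak 17.4 at the free end: 11w₀L⁴/(120EI) = 239.3/EI
  δ_0 = 927.5/EI
Flexibility coefficient — unit upward force at C: δ_{CC} = L³/(3EI) = 14.29/EI.
With EI = 84000 kN·m²: δ_0 = 0.011042 m and δ_{CC} = 0.00017 m/kN.
Compatibility — the spring shortens by R_C/k under the reaction it provides: δ_0 − R_C·δ_{CC} = R_C/k. With 1/k = 0.000088 m/kN, R_C = δ_0 / (δ_{CC} + 1/k) = 0.011042 / (0.00017 + 0.000088) = 42.69 kN.
Moment equilibrium about A: M_A = Σ(load moments about A) − R_C·L = 297.9 − 42.69×3.5 = 148.5 kN·m.

M_A = 148.5 kN·m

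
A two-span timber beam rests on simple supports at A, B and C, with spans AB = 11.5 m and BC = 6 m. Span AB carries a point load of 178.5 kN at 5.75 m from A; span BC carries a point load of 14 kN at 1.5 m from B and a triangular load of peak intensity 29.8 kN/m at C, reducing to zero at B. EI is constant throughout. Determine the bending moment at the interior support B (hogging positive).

M_B = 279.1 kN·m

Release continuity at B by inserting a hinge; the redundant is the internal moment M_B. The primary structure is two simply-supported spans AB and BC.
Rotations at B on the released spans (each span's end-slope, ×1/EI):
  span AB: point load 178.5 at a = 5.75: Pab(L + a)/(6LEI) = 1475/EI
  span BC: point load 14 at a = 1.5: Pab(L + b)/(6LEI) = 27.56/EI
  span BC: triangular load, peak 29.8: 7w₀L³/(360EI) = 125.2/EI
  relative rotation θ_0 = (1475 + 152.7)/EI = 1628/EI
A unit hogging moment at B produces rotation L₁/(3EI) + L₂/(3EI) = 5.833/EI.
Compatibility: M_B·(L₁+L₂)/(3EI) = θ_0, giving M_B = 279.1 kN·m (hogging).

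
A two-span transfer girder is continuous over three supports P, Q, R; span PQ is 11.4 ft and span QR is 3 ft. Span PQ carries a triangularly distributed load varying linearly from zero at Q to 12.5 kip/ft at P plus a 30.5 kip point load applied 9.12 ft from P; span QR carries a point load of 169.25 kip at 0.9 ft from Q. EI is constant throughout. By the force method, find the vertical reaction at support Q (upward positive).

Take M_Q as the redundant. Released structure: two simple spans PQ and QR with a hinge at Q.
Discontinuity in slope at Q on the released structure — sum the simple-span end rotations:
  span PQ: triangular load, peak 12.5: 7w₀L³/(360EI) = 360.1/EI
  span PQ: point load 30.5 at a = 9.12: Pab(L + a)/(6LEI) = 190.3/EI
  span QR: point load 169.25 at a = 0.9: Pab(L + b)/(6LEI) = 90.63/EI
  relative rotation θ_0 = (550.4 + 90.63)/EI = 641/EI
A unit hogging moment at Q produces rotation L₁/(3EI) + L₂/(3EI) = 4.8/EI.
Compatibility: M_Q·(L₁+L₂)/(3EI) = θ_0, giving M_Q = 133.5 kip·ft (hogging).
Span PQ, ΣM about P with M_Q applied at Q: R_Q^{PQ}·11.4 = 548.9 + 133.5, so R_Q^{PQ} = 59.86 kip and R_P = 101.8 − 59.86 = 41.89 kip.
Span QR, ΣM about R: R_Q^{QR}·3 = 355.4 + 133.5, so R_Q^{QR} = 163 kip and R_R = 169.2 − 163 = 6.262 kip.
R_Q = 59.86 + 163 = 222.9 kip.

R_Q = 222.9 kip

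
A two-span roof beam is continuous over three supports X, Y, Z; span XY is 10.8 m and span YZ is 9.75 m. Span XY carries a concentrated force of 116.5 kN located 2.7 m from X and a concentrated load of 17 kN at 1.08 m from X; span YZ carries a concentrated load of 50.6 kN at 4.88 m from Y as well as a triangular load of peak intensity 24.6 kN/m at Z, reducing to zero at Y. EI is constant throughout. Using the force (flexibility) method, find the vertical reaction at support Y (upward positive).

R_Y = 133.3 kN

Take M_Y as the redundant. Released structure: two simple spans XY and YZ with a hinge at Y.
Discontinuity in slope at Y on the released structure — sum the simple-span end rotations:
  span XY: point load 116.5 at a = 2.7: Pab(L + a)/(6LEI) = 530.8/EI
  span XY: point load 17 at a = 1.08: Pab(L + a)/(6LEI) = 32.72/EI
  span YZ: point load 50.6 at a = 4.88: Pab(L + b)/(6LEI) = 300.5/EI
  span YZ: triangular load, peak 24.6: 7w₀L³/(360EI) = 443.3/EI
  relative rotation θ_0 = (563.5 + 743.9)/EI = 1307/EI
A unit hogging moment at Y produces rotation L₁/(3EI) + L₂/(3EI) = 6.85/EI.
Compatibility: M_Y·(L₁+L₂)/(3EI) = θ_0, giving M_Y = 190.9 kN·m (hogging).
Span XY, ΣM about X with M_Y applied at Y: R_Y^{XY}·10.8 = 332.9 + 190.9, so R_Y^{XY} = 48.5 kN and R_X = 133.5 − 48.5 = 85 kN.
Span YZ, ΣM about Z: R_Y^{YZ}·9.75 = 636.2 + 190.9, so R_Y^{YZ} = 84.82 kN and R_Z = 170.5 − 84.82 = 85.7 kN.
R_Y = 48.5 + 84.82 = 133.3 kN.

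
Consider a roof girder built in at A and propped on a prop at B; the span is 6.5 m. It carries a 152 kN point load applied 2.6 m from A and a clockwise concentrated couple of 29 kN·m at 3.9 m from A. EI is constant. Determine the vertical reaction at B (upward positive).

Remove the prop at B; the released (primary) structure is a cantilever built in at A.
Downward deflection at the released point B due to the loads:
  point load 152 at a = 2.6: Pa²(3L − a)/(6EI) = 2894/EI
  clockwise couple 29 at a = 3.9: M₀a(2L − a)/(2EI) = 514.6/EI
  δ_0 = 3409/EI
Tip deflection under a unit load at B: L³/(3EI) = 91.54/EI.
The prop prevents deflection at B: R_B = δ_0/δ_{BB} = 3409/91.54 = 37.24 kN.

R_B = 37.24 kN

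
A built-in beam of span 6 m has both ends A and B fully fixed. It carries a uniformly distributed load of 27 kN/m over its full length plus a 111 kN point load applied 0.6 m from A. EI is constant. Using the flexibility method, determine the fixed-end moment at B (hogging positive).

Release both end moments; the primary structure is a simply-supported span AB with redundants M_A and M_B.
On the primary (simply-supported) span, the end slopes from the loading are:
  at A: UDL 27: wL³/(24EI) = 243/EI
  at B: UDL 27: wL³/(24EI) = 243/EI
  at A: point load 111 at a = 0.6: Pab(L + b)/(6LEI) = 113.9/EI
  at B: point load 111 at a = 0.6: Pab(L + a)/(6LEI) = 65.93/EI
  θ_A0 = 356.9/EI,  θ_B0 = 308.9/EI
Flexibility coefficients: a unit moment at one end gives L/(3EI) there and L/(6EI) at the far end, so f₁₁ = f₂₂ = 2/EI and f₁₂ = f₂₁ = 1/EI.
Compatibility — zero rotation at each built-in end:
  2 M_A + 1 M_B = 356.9
  1 M_A + 2 M_B = 308.9
Solving the pair gives M_A = 134.9 kN·m and M_B = 86.99 kN·m (hogging).

M_B = 86.99 kN·m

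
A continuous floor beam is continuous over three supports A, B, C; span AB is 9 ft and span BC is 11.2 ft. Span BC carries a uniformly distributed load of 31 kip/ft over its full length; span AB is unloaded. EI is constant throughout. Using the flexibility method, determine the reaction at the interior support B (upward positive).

R_B = 227.6 kip

Release continuity at B by inserting a hinge; the redundant is the internal moment M_B. The primary structure is two simply-supported spans AB and BC.
Rotations at B on the released spans (each span's end-slope, ×1/EI):
  span BC: UDL 31: wL³/(24EI) = 1815/EI
  relative rotation θ_0 = (0 + 1815)/EI = 1815/EI
A unit hogging moment at B produces rotation L₁/(3EI) + L₂/(3EI) = 6.733/EI.
Slope continuity at B: θ_0 = M_B·6.733/EI, so M_B = 1815/6.733 = 269.5 kip·ft (hogging).
Span AB, ΣM about A with M_B applied at B: R_B^{AB}·9 = 0 + 269.5, so R_B^{AB} = 29.95 kip and R_A = 0 − 29.95 = -29.95 kip.
Span BC, ΣM about C: R_B^{BC}·11.2 = 1944 + 269.5, so R_B^{BC} = 197.7 kip and R_C = 347.2 − 197.7 = 149.5 kip.
R_B = 29.95 + 197.7 = 227.6 kip.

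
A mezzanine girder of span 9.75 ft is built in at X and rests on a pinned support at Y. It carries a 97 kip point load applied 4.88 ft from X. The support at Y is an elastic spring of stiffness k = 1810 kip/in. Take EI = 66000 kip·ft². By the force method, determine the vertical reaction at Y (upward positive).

R_Y = 30.07 kip

Release the roller at Y. Primary structure: cantilever fixed at X.
Deflection at Y on the released cantilever, summing each load's contribution:
  point load 97 at a = 4.88: Pa²(3L − a)/(6EI) = 9382/EI
Tip deflection under a unit load at Y: L³/(3EI) = 309/EI.
With EI = 66000 kip·ft²: δ_0 = 0.14216 ft and δ_{YY} = 0.004681 ft/kip.
Compatibility — the spring shortens by R_Y/k under the reaction it provides: δ_0 − R_Y·δ_{YY} = R_Y/k. With 1/k = 1/(1810×12) ft/kip = 0.000046 ft/kip, R_Y = δ_0 / (δ_{YY} + 1/k) = 0.14216 / (0.004681 + 0.000046) = 30.07 kip.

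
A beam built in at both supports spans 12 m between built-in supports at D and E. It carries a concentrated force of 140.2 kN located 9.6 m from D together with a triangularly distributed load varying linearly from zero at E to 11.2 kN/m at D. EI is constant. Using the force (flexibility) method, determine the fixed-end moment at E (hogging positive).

Take the two fixed-end moments M_D, M_E as redundants; the released structure is the simple span DE.
End rotations of the released simple span under the applied load (×1/EI):
  at D: point load 140.2 at a = 9.6: Pab(L + b)/(6LEI) = 646/EI
  at E: point load 140.2 at a = 9.6: Pab(L + a)/(6LEI) = 969.1/EI
  at D: triangular load, peak 11.2: w₀L³/(45EI) = 430.1/EI
  at E: triangular load, peak 11.2: 7w₀L³/(360EI) = 376.3/EI
  θ_D0 = 1076/EI,  θ_E0 = 1345/EI
Flexibility coefficients: a unit moment at one end gives L/(3EI) there and L/(6EI) at the far end, so f₁₁ = f₂₂ = 4/EI and f₁₂ = f₂₁ = 2/EI.
Compatibility — zero rotation at each built-in end:
  4 M_D + 2 M_E = 1076
  2 M_D + 4 M_E = 1345
Solving the pair gives M_D = 134.5 kN·m and M_E = 269.1 kN·m (hogging).

M_E = 269.1 kN·m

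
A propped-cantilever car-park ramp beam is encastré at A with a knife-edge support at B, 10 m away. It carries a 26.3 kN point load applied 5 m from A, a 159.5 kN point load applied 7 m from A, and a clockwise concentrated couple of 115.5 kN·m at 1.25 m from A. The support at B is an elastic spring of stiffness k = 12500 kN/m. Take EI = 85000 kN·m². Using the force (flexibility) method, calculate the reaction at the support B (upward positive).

Remove the prop at B; the released (primary) structure is a cantilever built in at A.
Free-end deflection of the primary structure under the applied loading (downward +):
  point load 26.3 at a = 5: Pa²(3L − a)/(6EI) = 2740/EI
  point load 159.5 at a = 7: Pa²(3L − a)/(6EI) = 29959/EI
  clockwise couple 115.5 at a = 1.25: M₀a(2L − a)/(2EI) = 1354/EI
  δ_0 = 34053/EI
Flexibility coefficient — unit upward force at B: δ_{BB} = L³/(3EI) = 333.3/EI.
With EI = 85000 kN·m²: δ_0 = 0.40062 m and δ_{BB} = 0.003922 m/kN.
Compatibility — the spring shortens by R_B/k under the reaction it provides: δ_0 − R_B·δ_{BB} = R_B/k. With 1/k = 0.00008 m/kN, R_B = δ_0 / (δ_{BB} + 1/k) = 0.40062 / (0.003922 + 0.00008) = 100.1 kN.

R_B = 100.1 kN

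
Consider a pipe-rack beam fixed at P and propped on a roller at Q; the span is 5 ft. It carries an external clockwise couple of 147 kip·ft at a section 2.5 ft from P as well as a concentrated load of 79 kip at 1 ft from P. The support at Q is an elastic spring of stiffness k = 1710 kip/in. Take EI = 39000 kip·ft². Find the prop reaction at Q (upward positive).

R_Q = 35.86 kip

Release the roller at Q. Primary structure: cantilever fixed at P.
Deflection at Q on the released cantilever, summing each load's contribution:
  clockwise couple 147 at a = 2.5: M₀a(2L − a)/(2EI) = 1378/EI
  point load 79 at a = 1: Pa²(3L − a)/(6EI) = 184.3/EI
  δ_0 = 1562/EI
Flexibility coefficient — unit upward force at Q: δ_{QQ} = L³/(3EI) = 41.67/EI.
With EI = 39000 kip·ft²: δ_0 = 0.040063 ft and δ_{QQ} = 0.001068 ft/kip.
Compatibility — the spring shortens by R_Q/k under the reaction it provides: δ_0 − R_Q·δ_{QQ} = R_Q/k. With 1/k = 1/(1710×12) ft/kip = 0.000049 ft/kip, R_Q = δ_0 / (δ_{QQ} + 1/k) = 0.040063 / (0.001068 + 0.000049) = 35.86 kip.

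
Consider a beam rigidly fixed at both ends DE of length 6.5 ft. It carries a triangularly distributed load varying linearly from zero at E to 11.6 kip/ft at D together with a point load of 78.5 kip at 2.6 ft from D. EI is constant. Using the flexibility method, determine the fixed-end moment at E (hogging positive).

M_E = 65.32 kip·ft

Release both end moments; the primary structure is a simply-supported span DE with redundants M_D and M_E.
Simple-span end rotations at D and E under the given loads:
  at D: triangular load, peak 11.6: w₀L³/(45EI) = 70.79/EI
  at E: triangular load, peak 11.6: 7w₀L³/(360EI) = 61.94/EI
  at D: point load 78.5 at a = 2.6: Pab(L + b)/(6LEI) = 212.3/EI
  at E: point load 78.5 at a = 2.6: Pab(L + a)/(6LEI) = 185.7/EI
  θ_D0 = 283.1/EI,  θ_E0 = 247.7/EI
Flexibility coefficients: a unit moment at one end gives L/(3EI) there and L/(6EI) at the far end, so f₁₁ = f₂₂ = 2.167/EI and f₁₂ = f₂₁ = 1.083/EI.
Compatibility — zero rotation at each built-in end:
  2.167 M_D + 1.083 M_E = 283.1
  1.083 M_D + 2.167 M_E = 247.7
Solving the pair gives M_D = 97.98 kip·ft and M_E = 65.32 kip·ft (hogging).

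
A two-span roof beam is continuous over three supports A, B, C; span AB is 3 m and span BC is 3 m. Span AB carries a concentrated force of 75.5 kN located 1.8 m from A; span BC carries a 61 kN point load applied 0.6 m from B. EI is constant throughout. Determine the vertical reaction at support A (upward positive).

R_A = 18.56 kN

Insert a hinge at B; M_B is the redundant, and each span becomes simply supported.
End slopes at the hinge B, treating each span as simply supported:
  span AB: point load 75.5 at a = 1.8: Pab(L + a)/(6LEI) = 43.49/EI
  span BC: point load 61 at a = 0.6: Pab(L + b)/(6LEI) = 26.35/EI
  relative rotation θ_0 = (43.49 + 26.35)/EI = 69.84/EI
A unit hogging moment at B produces rotation L₁/(3EI) + L₂/(3EI) = 2/EI.
Compatibility: M_B·(L₁+L₂)/(3EI) = θ_0, giving M_B = 34.92 kN·m (hogging).
Span AB, ΣM about A with M_B applied at B: R_B^{AB}·3 = 135.9 + 34.92, so R_B^{AB} = 56.94 kN and R_A = 75.5 − 56.94 = 18.56 kN.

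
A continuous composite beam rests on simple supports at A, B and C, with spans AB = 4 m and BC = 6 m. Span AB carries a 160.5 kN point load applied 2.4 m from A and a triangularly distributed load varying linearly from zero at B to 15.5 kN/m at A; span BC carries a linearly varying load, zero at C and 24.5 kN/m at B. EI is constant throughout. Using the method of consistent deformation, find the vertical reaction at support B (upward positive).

R_B = 193.3 kN

Release continuity at B by inserting a hinge; the redundant is the internal moment M_B. The primary structure is two simply-supported spans AB and BC.
End slopes at the hinge B, treating each span as simply supported:
  span AB: point load 160.5 at a = 2.4: Pab(L + a)/(6LEI) = 164.4/EI
  span AB: triangular load, peak 15.5: 7w₀L³/(360EI) = 19.29/EI
  span BC: triangular load, peak 24.5: w₀L³/(45EI) = 117.6/EI
  relative rotation θ_0 = (183.6 + 117.6)/EI = 301.2/EI
A unit hogging moment at B produces rotation L₁/(3EI) + L₂/(3EI) = 3.333/EI.
Compatibility: M_B·(L₁+L₂)/(3EI) = θ_0, giving M_B = 90.37 kN·m (hogging).
Span AB, ΣM about A with M_B applied at B: R_B^{AB}·4 = 426.5 + 90.37, so R_B^{AB} = 129.2 kN and R_A = 191.5 − 129.2 = 62.27 kN.
Span BC, ΣM about C: R_B^{BC}·6 = 294 + 90.37, so R_B^{BC} = 64.06 kN and R_C = 73.5 − 64.06 = 9.438 kN.
R_B = 129.2 + 64.06 = 193.3 kN.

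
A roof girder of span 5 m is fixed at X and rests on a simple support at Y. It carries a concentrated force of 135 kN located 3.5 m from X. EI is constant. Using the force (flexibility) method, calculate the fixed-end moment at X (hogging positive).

M_X = 92.14 kN·m

Release the roller at Y. Primary structure: cantilever fixed at X.
Free-end deflection of the primary structure under the applied loading (downward +):
  point load 135 at a = 3.5: Pa²(3L − a)/(6EI) = 3170/EI
Flexibility coefficient — unit upward force at Y: δ_{YY} = L³/(3EI) = 41.67/EI.
Compatibility at Y: δ_0 − R_Y·δ_{YY} = 0, so R_Y = 3170/41.67 = 76.07 kN.
Moment equilibrium about X: M_X = Σ(load moments about X) − R_Y·L = 472.5 − 76.07×5 = 92.14 kN·m.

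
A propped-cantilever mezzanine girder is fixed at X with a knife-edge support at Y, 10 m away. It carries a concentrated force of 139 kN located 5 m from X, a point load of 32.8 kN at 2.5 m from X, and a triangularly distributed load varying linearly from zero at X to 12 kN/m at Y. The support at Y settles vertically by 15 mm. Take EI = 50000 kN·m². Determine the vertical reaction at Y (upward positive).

R_Y = 77.01 kN

Release the roller at Y. Primary structure: cantilever fixed at X.
Deflection at Y on the released cantilever, summing each load's contribution:
  point load 139 at a = 5: Pa²(3L − a)/(6EI) = 14479/EI
  point load 32.8 at a = 2.5: Pa²(3L − a)/(6EI) = 939.6/EI
  triangular load, peak 12 at the free end: 11w₀L⁴/(120EI) = 11000/EI
  δ_0 = 26419/EI
Tip deflection under a unit load at Y: L³/(3EI) = 333.3/EI.
With EI = 50000 kN·m²: δ_0 = 0.52838 m and δ_{YY} = 0.006667 m/kN.
Compatibility — the beam at Y must follow the support down by 0.015 m: δ_0 − R_Y·δ_{YY} = 0.015, so R_Y = (0.52838 − 0.015)/0.006667 = 77.01 kN.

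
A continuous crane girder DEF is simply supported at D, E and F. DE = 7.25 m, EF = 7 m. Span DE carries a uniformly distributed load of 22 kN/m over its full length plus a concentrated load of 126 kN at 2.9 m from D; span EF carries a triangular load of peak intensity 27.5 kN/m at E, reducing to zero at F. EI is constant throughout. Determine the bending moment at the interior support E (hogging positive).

Insert a hinge at E; M_E is the redundant, and each span becomes simply supported.
Discontinuity in slope at E on the released structure — sum the simple-span end rotations:
  span DE: UDL 22: wL³/(24EI) = 349.3/EI
  span DE: point load 126 at a = 2.9: Pab(L + a)/(6LEI) = 370.9/EI
  span EF: triangular load, peak 27.5: w₀L³/(45EI) = 209.6/EI
  relative rotation θ_0 = (720.2 + 209.6)/EI = 929.8/EI
A unit hogging moment at E produces rotation L₁/(3EI) + L₂/(3EI) = 4.75/EI.
Slope continuity at E: θ_0 = M_E·4.75/EI, so M_E = 929.8/4.75 = 195.8 kN·m (hogging).

M_E = 195.8 kN·m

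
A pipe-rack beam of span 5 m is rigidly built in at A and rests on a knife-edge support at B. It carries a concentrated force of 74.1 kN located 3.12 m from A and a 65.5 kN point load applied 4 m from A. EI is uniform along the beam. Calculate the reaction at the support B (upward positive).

R_B = 80.39 kN

Take the reaction at B as the redundant and release it; the primary structure is a cantilever fixed at A.
Downward deflection at the released point B due to the loads:
  point load 74.1 at a = 3.12: Pa²(3L − a)/(6EI) = 1428/EI
  point load 65.5 at a = 4: Pa²(3L − a)/(6EI) = 1921/EI
  δ_0 = 3350/EI
Flexibility coefficient — unit upward force at B: δ_{BB} = L³/(3EI) = 41.67/EI.
The prop prevents deflection at B: R_B = δ_0/δ_{BB} = 3350/41.67 = 80.39 kN.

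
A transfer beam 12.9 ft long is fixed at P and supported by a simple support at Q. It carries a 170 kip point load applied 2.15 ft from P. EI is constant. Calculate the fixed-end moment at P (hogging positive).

M_P = 279.2 kip·ft

Take the reaction at Q as the redundant and release it; the primary structure is a cantilever fixed at P.
Downward deflection at the released point Q due to the loads:
  point load 170 at a = 2.15: Pa²(3L − a)/(6EI) = 4787/EI
Tip deflection under a unit load at Q: L³/(3EI) = 715.6/EI.
The prop prevents deflection at Q: R_Q = δ_0/δ_{QQ} = 4787/715.6 = 6.69 kip.
Moment equilibrium about P: M_P = Σ(load moments about P) − R_Q·L = 365.5 − 6.69×12.9 = 279.2 kip·ft.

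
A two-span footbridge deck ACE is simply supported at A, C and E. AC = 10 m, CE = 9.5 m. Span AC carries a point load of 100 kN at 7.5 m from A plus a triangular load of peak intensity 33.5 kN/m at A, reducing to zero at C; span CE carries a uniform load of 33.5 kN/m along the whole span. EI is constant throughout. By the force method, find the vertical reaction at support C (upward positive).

R_C = 365.6 kN

Release continuity at C by inserting a hinge; the redundant is the internal moment M_C. The primary structure is two simply-supported spans AC and CE.
Rotations at C on the released spans (each span's end-slope, ×1/EI):
  span AC: point load 100 at a = 7.5: Pab(L + a)/(6LEI) = 546.9/EI
  span AC: triangular load, peak 33.5: 7w₀L³/(360EI) = 651.4/EI
  span CE: UDL 33.5: wL³/(24EI) = 1197/EI
  relative rotation θ_0 = (1198 + 1197)/EI = 2395/EI
A unit hogging moment at C produces rotation L₁/(3EI) + L₂/(3EI) = 6.5/EI.
Compatibility: M_C·(L₁+L₂)/(3EI) = θ_0, giving M_C = 368.5 kN·m (hogging).
Span AC, ΣM about A with M_C applied at C: R_C^{AC}·10 = 1308 + 368.5, so R_C^{AC} = 167.7 kN and R_A = 267.5 − 167.7 = 99.82 kN.
Span CE, ΣM about E: R_C^{CE}·9.5 = 1512 + 368.5, so R_C^{CE} = 197.9 kN and R_E = 318.2 − 197.9 = 120.3 kN.
R_C = 167.7 + 197.9 = 365.6 kN.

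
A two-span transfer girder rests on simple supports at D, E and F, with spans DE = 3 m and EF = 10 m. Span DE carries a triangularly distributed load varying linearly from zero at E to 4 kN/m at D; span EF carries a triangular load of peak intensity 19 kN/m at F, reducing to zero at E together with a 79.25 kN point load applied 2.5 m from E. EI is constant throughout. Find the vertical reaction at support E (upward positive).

R_E = 173.6 kN

Insert a hinge at E; M_E is the redundant, and each span becomes simply supported.
End slopes at the hinge E, treating each span as simply supported:
  span DE: triangular load, peak 4: 7w₀L³/(360EI) = 2.1/EI
  span EF: triangular load, peak 19: 7w₀L³/(360EI) = 369.4/EI
  span EF: point load 79.25 at a = 2.5: Pab(L + b)/(6LEI) = 433.4/EI
  relative rotation θ_0 = (2.1 + 802.8)/EI = 804.9/EI
A unit hogging moment at E produces rotation L₁/(3EI) + L₂/(3EI) = 4.333/EI.
Slope continuity at E: θ_0 = M_E·4.333/EI, so M_E = 804.9/4.333 = 185.8 kN·m (hogging).
Span DE, ΣM about D with M_E applied at E: R_E^{DE}·3 = 6 + 185.8, so R_E^{DE} = 63.92 kN and R_D = 6 − 63.92 = -57.92 kN.
Span EF, ΣM about F: R_E^{EF}·10 = 911 + 185.8, so R_E^{EF} = 109.7 kN and R_F = 174.2 − 109.7 = 64.57 kN.
R_E = 63.92 + 109.7 = 173.6 kN.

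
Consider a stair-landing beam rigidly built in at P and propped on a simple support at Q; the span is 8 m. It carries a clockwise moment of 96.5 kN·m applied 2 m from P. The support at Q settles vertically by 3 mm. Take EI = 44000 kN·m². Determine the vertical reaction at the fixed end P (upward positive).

R_P = -7.143 kN

Release the roller at Q. Primary structure: cantilever fixed at P.
Deflection at Q on the released cantilever, summing each load's contribution:
  clockwise couple 96.5 at a = 2: M₀a(2L − a)/(2EI) = 1351/EI
Flexibility coefficient — unit upward force at Q: δ_{QQ} = L³/(3EI) = 170.7/EI.
With EI = 44000 kN·m²: δ_0 = 0.030705 m and δ_{QQ} = 0.003879 m/kN.
Compatibility — the beam at Q must follow the support down by 0.003 m: δ_0 − R_Q·δ_{QQ} = 0.003, so R_Q = (0.030705 − 0.003)/0.003879 = 7.143 kN.
Vertical equilibrium: R_P = ΣP − R_Q = 0 − 7.143 = -7.143 kN.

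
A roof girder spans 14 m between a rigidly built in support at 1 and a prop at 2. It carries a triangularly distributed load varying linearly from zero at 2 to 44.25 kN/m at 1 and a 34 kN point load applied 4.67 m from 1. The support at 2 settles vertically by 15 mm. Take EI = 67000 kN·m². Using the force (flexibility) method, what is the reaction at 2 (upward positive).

Choose R_2 as the redundant. The primary structure is the cantilever fixed at 1.
Primary-structure tip deflection at 2 by superposition:
  triangular load, peak 44.25 at the fixed end: w₀L⁴/(30EI) = 56664/EI
  point load 34 at a = 4.67: Pa²(3L − a)/(6EI) = 4613/EI
  δ_0 = 61277/EI
Flexibility coefficient — unit upward force at 2: δ_{22} = L³/(3EI) = 914.7/EI.
With EI = 67000 kN·m²: δ_0 = 0.91458 m and δ_{22} = 0.013652 m/kN.
Compatibility — the beam at 2 must follow the support down by 0.015 m: δ_0 − R_2·δ_{22} = 0.015, so R_2 = (0.91458 − 0.015)/0.013652 = 65.9 kN.

R_2 = 65.9 kN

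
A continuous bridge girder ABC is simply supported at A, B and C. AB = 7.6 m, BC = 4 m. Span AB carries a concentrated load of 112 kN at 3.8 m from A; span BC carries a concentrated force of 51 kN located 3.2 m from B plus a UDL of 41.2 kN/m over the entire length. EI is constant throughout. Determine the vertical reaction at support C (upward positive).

R_C = 88.27 kN

Insert a hinge at B; M_B is the redundant, and each span becomes simply supported.
Discontinuity in slope at B on the released structure — sum the simple-span end rotations:
  span AB: point load 112 at a = 3.8: Pab(L + a)/(6LEI) = 404.3/EI
  span BC: point load 51 at a = 3.2: Pab(L + b)/(6LEI) = 26.11/EI
  span BC: UDL 41.2: wL³/(24EI) = 109.9/EI
  relative rotation θ_0 = (404.3 + 136)/EI = 540.3/EI
A unit hogging moment at B produces rotation L₁/(3EI) + L₂/(3EI) = 3.867/EI.
Slope continuity at B: θ_0 = M_B·3.867/EI, so M_B = 540.3/3.867 = 139.7 kN·m (hogging).
Span BC, ΣM about C: R_B^{BC}·4 = 370.4 + 139.7, so R_B^{BC} = 127.5 kN and R_C = 215.8 − 127.5 = 88.27 kN.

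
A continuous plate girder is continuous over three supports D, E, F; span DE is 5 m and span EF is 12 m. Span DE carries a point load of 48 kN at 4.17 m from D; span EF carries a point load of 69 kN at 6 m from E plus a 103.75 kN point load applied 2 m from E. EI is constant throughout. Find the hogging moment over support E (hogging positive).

Take M_E as the redundant. Released structure: two simple spans DE and EF with a hinge at E.
Rotations at E on the released spans (each span's end-slope, ×1/EI):
  span DE: point load 48 at a = 4.17: Pab(L + a)/(6LEI) = 50.78/EI
  span EF: point load 69 at a = 6: Pab(L + b)/(6LEI) = 621/EI
  span EF: point load 103.75 at a = 2: Pab(L + b)/(6LEI) = 634/EI
  relative rotation θ_0 = (50.78 + 1255)/EI = 1306/EI
A unit hogging moment at E produces rotation L₁/(3EI) + L₂/(3EI) = 5.667/EI.
Compatibility: M_E·(L₁+L₂)/(3EI) = θ_0, giving M_E = 230.4 kN·m (hogging).

M_E = 230.4 kN·m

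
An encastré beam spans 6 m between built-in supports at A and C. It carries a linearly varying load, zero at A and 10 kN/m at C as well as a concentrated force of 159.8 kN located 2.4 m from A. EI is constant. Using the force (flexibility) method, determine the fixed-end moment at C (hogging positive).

Take the two fixed-end moments M_A, M_C as redundants; the released structure is the simple span AC.
End rotations of the released simple span under the applied load (×1/EI):
  at A: triangular load, peak 10: 7w₀L³/(360EI) = 42/EI
  at C: triangular load, peak 10: w₀L³/(45EI) = 48/EI
  at A: point load 159.8 at a = 2.4: Pab(L + b)/(6LEI) = 368.2/EI
  at C: point load 159.8 at a = 2.4: Pab(L + a)/(6LEI) = 322.2/EI
  θ_A0 = 410.2/EI,  θ_C0 = 370.2/EI
Flexibility coefficients: a unit moment at one end gives L/(3EI) there and L/(6EI) at the far end, so f₁₁ = f₂₂ = 2/EI and f₁₂ = f₂₁ = 1/EI.
Compatibility — zero rotation at each built-in end:
  2 M_A + 1 M_C = 410.2
  1 M_A + 2 M_C = 370.2
Solving the pair gives M_A = 150.1 kN·m and M_C = 110 kN·m (hogging).

M_C = 110 kN·m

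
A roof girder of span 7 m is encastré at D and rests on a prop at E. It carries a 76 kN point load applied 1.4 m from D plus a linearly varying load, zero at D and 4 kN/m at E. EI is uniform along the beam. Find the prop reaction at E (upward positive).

R_E = 11.96 kN

Release the roller at E. Primary structure: cantilever fixed at D.
Downward deflection at the released point E due to the loads:
  point load 76 at a = 1.4: Pa²(3L − a)/(6EI) = 486.6/EI
  triangular load, peak 4 at the free end: 11w₀L⁴/(120EI) = 880.4/EI
  δ_0 = 1367/EI
Tip deflection under a unit load at E: L³/(3EI) = 114.3/EI.
Compatibility at E: δ_0 − R_E·δ_{EE} = 0, so R_E = 1367/114.3 = 11.96 kN.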